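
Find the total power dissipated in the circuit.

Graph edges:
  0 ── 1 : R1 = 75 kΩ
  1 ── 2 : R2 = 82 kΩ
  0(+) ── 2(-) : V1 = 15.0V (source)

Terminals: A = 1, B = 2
Nodal analysis, taking node 2 as the 0 V reference.
Source V1 fixes V_0 = 15 V.
KCL at each unknown node (sum of currents leaving = 0; resistances in Ω):
  Node 1: (V_1 - 15)/75000 + (V_1 - 0)/82000 = 0
Collecting terms: 0.00002553 × V_1 = 0.0002  =>  V_1 = 7.834 V
Power in each resistor, P = (ΔV)²/R:
  P_R1 = (15 - 7.834)²/75000 = 0.0006846 W
  P_R2 = (7.834 - 0)²/82000 = 0.0007485 W
P_total = P_R1 + P_R2 = 0.001433 W

Final answer: 0.001433 W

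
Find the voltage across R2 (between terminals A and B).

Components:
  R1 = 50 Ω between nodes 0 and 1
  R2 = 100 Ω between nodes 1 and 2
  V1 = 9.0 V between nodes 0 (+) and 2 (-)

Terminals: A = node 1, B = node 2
R1 and R2 are in series across V1 (node 0 → node 1 → node 2), and the output A–B is taken across R2, so this is a voltage divider.
Series current: I = V1/(R1 + R2) = 9/(50 + 100) = 9/150 = 0.06 A
V_R2 = I × R2 = V1 × R2/(R1 + R2) = 9 × 100/150 = 6 V

Final answer: 6 V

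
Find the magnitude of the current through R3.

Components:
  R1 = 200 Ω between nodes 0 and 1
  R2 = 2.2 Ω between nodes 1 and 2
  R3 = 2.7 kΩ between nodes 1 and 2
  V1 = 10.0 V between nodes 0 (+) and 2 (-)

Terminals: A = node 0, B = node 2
Nodal analysis, taking node 2 as the 0 V reference.
Source V1 fixes V_0 = 10 V.
KCL at each unknown node (sum of currents leaving = 0; resistances in Ω):
  Node 1: (V_1 - 10)/200 + (V_1 - 0)/2.2 + (V_1 - 0)/2700 = 0
Collecting terms: 0.4599 × V_1 = 0.05  =>  V_1 = 0.1087 V
I_R3 = (V_1 - V_2)/R3 = (0.1087 - 0)/2700 = 0.00004027 A
|I_R3| = 0.00004027 A

Final answer: |I_R3| = 4.027e-05 A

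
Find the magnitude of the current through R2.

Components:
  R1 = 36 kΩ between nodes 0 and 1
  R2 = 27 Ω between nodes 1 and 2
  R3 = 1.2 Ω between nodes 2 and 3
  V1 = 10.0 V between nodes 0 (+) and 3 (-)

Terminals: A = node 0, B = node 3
Nodal analysis, taking node 3 as the 0 V reference.
Source V1 fixes V_0 = 10 V.
KCL at each unknown node (sum of currents leaving = 0; resistances in Ω):
  Node 1: (V_1 - 10)/36000 + (V_1 - V_2)/27 = 0
  Node 2: (V_2 - V_1)/27 + (V_2 - 0)/1.2 = 0
Collecting terms (coefficients in siemens):
  0.03706·V_1 - 0.03704·V_2 = 0.0002778
  0.8704·V_2 - 0.03704·V_1 = 0
Determinant D = (0.03706)(0.8704) - (-0.03704)(-0.03704) = 0.03089
V_1 = [(0.0002778)(0.8704) - (-0.03704)(0)]/D = 0.007827 V
V_2 = [(0.03706)(0) - (0.0002778)(-0.03704)]/D = 0.0003331 V
I_R2 = (V_1 - V_2)/R2 = (0.007827 - 0.0003331)/27 = 0.0002776 A
|I_R2| = 0.0002776 A

Final answer: |I_R2| = 0.0002776 A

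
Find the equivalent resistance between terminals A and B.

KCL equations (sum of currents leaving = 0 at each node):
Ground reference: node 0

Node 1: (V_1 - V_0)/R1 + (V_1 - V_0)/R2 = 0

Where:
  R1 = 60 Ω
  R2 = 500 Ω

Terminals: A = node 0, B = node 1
Reduce the network between node 0 (A) and node 1 (B) by series/parallel combination:
  Rp1 = R1 ‖ R2 (parallel, both between nodes 0 and 1) = 1/(1/60 + 1/500) = 53.57 Ω
R_eq = 53.57 Ω

Final answer: 53.57 Ω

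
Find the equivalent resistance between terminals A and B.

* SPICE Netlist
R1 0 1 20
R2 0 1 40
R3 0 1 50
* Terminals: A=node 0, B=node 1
Reduce the network between node 0 (A) and node 1 (B) by series/parallel combination:
  Rp1 = R1 ‖ R2 ‖ R3 (parallel, all between nodes 0 and 1) = 1/(1/20 + 1/40 + 1/50) = 10.53 Ω
R_eq = 10.53 Ω

Final answer: 10.53 Ω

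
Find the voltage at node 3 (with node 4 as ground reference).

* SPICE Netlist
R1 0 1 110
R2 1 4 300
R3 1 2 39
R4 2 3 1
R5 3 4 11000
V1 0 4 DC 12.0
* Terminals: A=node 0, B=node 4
Nodal analysis, taking node 4 as the 0 V reference.
Source V1 fixes V_0 = 12 V.
KCL at each unknown node (sum of currents leaving = 0; resistances in Ω):
  Node 1: (V_1 - 12)/110 + (V_1 - 0)/300 + (V_1 - V_2)/39 = 0
  Node 2: (V_2 - V_1)/39 + (V_2 - V_3)/1 = 0
  Node 3: (V_3 - V_2)/1 + (V_3 - 0)/11000 = 0
Collecting terms (coefficients in siemens):
  0.03807·V_1 - 0.02564·V_2 = 0.1091
  1.026·V_2 - 0.02564·V_1 - 1·V_3 = 0
  1·V_3 - 1·V_2 = 0
Solving these 3 simultaneous equations (Gaussian elimination) gives:
  V_1 = 8.717 V, V_2 = 8.686 V, V_3 = 8.685 V
The requested potential is V_3 = 8.685 V.

Final answer: V_3 = 8.685 V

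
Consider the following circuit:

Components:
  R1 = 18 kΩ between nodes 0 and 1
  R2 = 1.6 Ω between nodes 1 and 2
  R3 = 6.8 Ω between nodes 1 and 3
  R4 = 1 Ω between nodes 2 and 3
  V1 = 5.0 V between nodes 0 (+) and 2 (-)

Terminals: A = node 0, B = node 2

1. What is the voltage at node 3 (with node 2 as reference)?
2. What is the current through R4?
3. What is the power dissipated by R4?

Nodal analysis, taking node 2 as the 0 V reference.
Source V1 fixes V_0 = 5 V.
KCL at each unknown node (sum of currents leaving = 0; resistances in Ω):
  Node 1: (V_1 - 5)/18000 + (V_1 - 0)/1.6 + (V_1 - V_3)/6.8 = 0
  Node 3: (V_3 - V_1)/6.8 + (V_3 - 0)/1 = 0
Collecting terms (coefficients in siemens):
  0.7721·V_1 - 0.1471·V_3 = 0.0002778
  1.147·V_3 - 0.1471·V_1 = 0
Determinant D = (0.7721)(1.147) - (-0.1471)(-0.1471) = 0.864
V_1 = [(0.0002778)(1.147) - (-0.1471)(0)]/D = 0.0003688 V
V_3 = [(0.7721)(0) - (0.0002778)(-0.1471)]/D = 0.00004728 V
Part 1:
  Read off the nodal solution: V_3 = 0.00004728 V
Part 2:
  I_R4 = (V_2 - V_3)/R4 = (0 - 0.00004728)/1 = -0.00004728 A
  Magnitude: I_R4 = 0.00004728 A
Part 3:
  I_R4 = (V_2 - V_3)/R4 = (0 - 0.00004728)/1 = -0.00004728 A
  P_R4 = I_R4² × R4 = (-0.00004728)² × 1 = 0.000000002235 W

Final answers:
1. V_3 = 4.728e-05 V
2. I_R4 = 4.728e-05 A
3. P_R4 = 2.235e-09 W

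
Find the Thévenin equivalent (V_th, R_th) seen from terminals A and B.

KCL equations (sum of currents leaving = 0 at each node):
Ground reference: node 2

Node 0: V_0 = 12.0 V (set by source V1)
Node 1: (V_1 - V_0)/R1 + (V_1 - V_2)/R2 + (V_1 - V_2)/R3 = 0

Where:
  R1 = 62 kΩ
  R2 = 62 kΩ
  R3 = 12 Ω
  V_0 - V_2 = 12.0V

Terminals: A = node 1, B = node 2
Step 1 — V_th is the open-circuit voltage V_A - V_B (nothing connected across the terminals).
Nodal analysis, taking node 2 as the 0 V reference.
Source V1 fixes V_0 = 12 V.
KCL at each unknown node (sum of currents leaving = 0; resistances in Ω):
  Node 1: (V_1 - 12)/62000 + (V_1 - 0)/62000 + (V_1 - 0)/12 = 0
Collecting terms: 0.08337 × V_1 = 0.0001935  =>  V_1 = 0.002322 V
V_th = V_1 - V_2 = 0.002322 - 0 = 0.002322 V
Step 2 — R_th: zero the source — replace V1 by a short circuit (node 2 merges into node 0) — and find the resistance seen between A (node 1) and B (node 0).
Reduce the network between node 1 (A) and node 0 (B) by series/parallel combination:
  Rp1 = R1 ‖ R2 ‖ R3 (parallel, all between nodes 0 and 1) = 1/(1/62000 + 1/62000 + 1/12) = 12 Ω
R_th = 12 Ω

Final answer: V_th = 0.002322 V, R_th = 12 Ω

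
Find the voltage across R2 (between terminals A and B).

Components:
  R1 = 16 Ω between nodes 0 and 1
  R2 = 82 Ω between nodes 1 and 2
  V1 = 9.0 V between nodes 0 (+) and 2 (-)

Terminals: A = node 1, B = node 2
R1 and R2 are in series across V1 (node 0 → node 1 → node 2), and the output A–B is taken across R2, so this is a voltage divider.
Series current: I = V1/(R1 + R2) = 9/(16 + 82) = 9/98 = 0.09184 A
V_R2 = I × R2 = V1 × R2/(R1 + R2) = 9 × 82/98 = 7.531 V

Final answer: 7.531 V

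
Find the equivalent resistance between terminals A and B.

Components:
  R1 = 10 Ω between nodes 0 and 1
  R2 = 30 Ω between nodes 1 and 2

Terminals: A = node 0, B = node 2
Reduce the network between node 0 (A) and node 2 (B) by series/parallel combination:
  Rs1 = R1 + R2 (series, joined only at node 1) = 10 + 30 = 40 Ω
R_eq = 40 Ω

Final answer: 40 Ω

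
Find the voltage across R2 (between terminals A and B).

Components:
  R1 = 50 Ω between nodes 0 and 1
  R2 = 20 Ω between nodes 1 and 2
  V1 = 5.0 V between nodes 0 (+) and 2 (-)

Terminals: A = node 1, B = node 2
R1 and R2 are in series across V1 (node 0 → node 1 → node 2), and the output A–B is taken across R2, so this is a voltage divider.
Series current: I = V1/(R1 + R2) = 5/(50 + 20) = 5/70 = 0.07143 A
V_R2 = I × R2 = V1 × R2/(R1 + R2) = 5 × 20/70 = 1.429 V

Final answer: 1.429 V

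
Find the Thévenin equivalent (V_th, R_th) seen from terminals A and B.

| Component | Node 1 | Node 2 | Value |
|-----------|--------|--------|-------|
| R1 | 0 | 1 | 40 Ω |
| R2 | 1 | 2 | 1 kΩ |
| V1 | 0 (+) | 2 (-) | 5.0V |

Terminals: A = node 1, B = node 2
Step 1 — V_th is the open-circuit voltage V_A - V_B (nothing connected across the terminals).
Nodal analysis, taking node 2 as the 0 V reference.
Source V1 fixes V_0 = 5 V.
KCL at each unknown node (sum of currents leaving = 0; resistances in Ω):
  Node 1: (V_1 - 5)/40 + (V_1 - 0)/1000 = 0
Collecting terms: 0.026 × V_1 = 0.125  =>  V_1 = 4.808 V
V_th = V_1 - V_2 = 4.808 - 0 = 4.808 V
Step 2 — R_th: zero the source — replace V1 by a short circuit (node 2 merges into node 0) — and find the resistance seen between A (node 1) and B (node 0).
Reduce the network between node 1 (A) and node 0 (B) by series/parallel combination:
  Rp1 = R1 ‖ R2 (parallel, both between nodes 0 and 1) = 1/(1/40 + 1/1000) = 38.46 Ω
R_th = 38.46 Ω

Final answer: V_th = 4.808 V, R_th = 38.46 Ω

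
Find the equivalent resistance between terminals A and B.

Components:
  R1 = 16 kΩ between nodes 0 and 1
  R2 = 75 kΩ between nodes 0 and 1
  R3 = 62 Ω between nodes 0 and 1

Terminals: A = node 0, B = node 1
Reduce the network between node 0 (A) and node 1 (B) by series/parallel combination:
  Rp1 = R1 ‖ R2 ‖ R3 (parallel, all between nodes 0 and 1) = 1/(1/16000 + 1/75000 + 1/62) = 61.71 Ω
R_eq = 61.71 Ω

Final answer: 61.71 Ω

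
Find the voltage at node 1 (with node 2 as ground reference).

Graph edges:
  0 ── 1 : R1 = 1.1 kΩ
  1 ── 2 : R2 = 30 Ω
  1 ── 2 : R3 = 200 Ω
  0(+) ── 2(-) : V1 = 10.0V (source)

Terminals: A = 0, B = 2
Nodal analysis, taking node 2 as the 0 V reference.
Source V1 fixes V_0 = 10 V.
KCL at each unknown node (sum of currents leaving = 0; resistances in Ω):
  Node 1: (V_1 - 10)/1100 + (V_1 - 0)/30 + (V_1 - 0)/200 = 0
Collecting terms: 0.03924 × V_1 = 0.009091  =>  V_1 = 0.2317 V
The requested potential is V_1 = 0.2317 V.

Final answer: V_1 = 0.2317 V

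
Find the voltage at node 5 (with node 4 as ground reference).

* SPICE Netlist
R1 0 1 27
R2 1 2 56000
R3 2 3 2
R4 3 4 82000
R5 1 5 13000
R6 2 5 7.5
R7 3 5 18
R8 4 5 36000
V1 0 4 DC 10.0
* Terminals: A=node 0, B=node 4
Nodal analysis, taking node 4 as the 0 V reference.
Source V1 fixes V_0 = 10 V.
KCL at each unknown node (sum of currents leaving = 0; resistances in Ω):
  Node 1: (V_1 - 10)/27 + (V_1 - V_2)/56000 + (V_1 - V_5)/13000 = 0
  Node 2: (V_2 - V_1)/56000 + (V_2 - V_3)/2 + (V_2 - V_5)/7.5 = 0
  Node 3: (V_3 - V_2)/2 + (V_3 - 0)/82000 + (V_3 - V_5)/18 = 0
  Node 5: (V_5 - V_1)/13000 + (V_5 - V_2)/7.5 + (V_5 - V_3)/18 + (V_5 - 0)/36000 = 0
Collecting terms (coefficients in siemens):
  0.03713·V_1 - 0.00001786·V_2 - 0.00007692·V_5 = 0.3704
  0.6334·V_2 - 0.00001786·V_1 - 0.5·V_3 - 0.1333·V_5 = 0
  0.5556·V_3 - 0.5·V_2 - 0.05556·V_5 = 0
  0.189·V_5 - 0.00007692·V_1 - 0.1333·V_2 - 0.05556·V_3 = 0
Solving these 4 simultaneous equations (Gaussian elimination) gives:
  V_1 = 9.992 V, V_2 = 7.028 V, V_3 = 7.028 V, V_5 = 7.028 V
The requested potential is V_5 = 7.028 V.

Final answer: V_5 = 7.028 V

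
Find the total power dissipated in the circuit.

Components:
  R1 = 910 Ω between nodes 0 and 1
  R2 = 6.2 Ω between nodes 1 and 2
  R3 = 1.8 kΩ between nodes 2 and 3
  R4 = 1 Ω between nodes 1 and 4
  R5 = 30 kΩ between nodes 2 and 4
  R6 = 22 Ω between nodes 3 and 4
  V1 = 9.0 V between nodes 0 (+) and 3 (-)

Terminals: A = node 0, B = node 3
Nodal analysis, taking node 3 as the 0 V reference.
Source V1 fixes V_0 = 9 V.
KCL at each unknown node (sum of currents leaving = 0; resistances in Ω):
  Node 1: (V_1 - 9)/910 + (V_1 - V_2)/6.2 + (V_1 - V_4)/1 = 0
  Node 2: (V_2 - V_1)/6.2 + (V_2 - 0)/1800 + (V_2 - V_4)/30000 = 0
  Node 4: (V_4 - V_1)/1 + (V_4 - V_2)/30000 + (V_4 - 0)/22 = 0
Collecting terms (coefficients in siemens):
  1.162·V_1 - 0.1613·V_2 - 1·V_4 = 0.00989
  0.1619·V_2 - 0.1613·V_1 - 0.00003333·V_4 = 0
  1.045·V_4 - 1·V_1 - 0.00003333·V_2 = 0
Solving these 3 simultaneous equations (Gaussian elimination) gives:
  V_1 = 0.2191 V, V_2 = 0.2184 V, V_4 = 0.2096 V
Power in each resistor, P = (ΔV)²/R:
  P_R1 = (9 - 0.2191)²/910 = 0.08473 W
  P_R2 = (0.2191 - 0.2184)²/6.2 = 0.00000009171 W
  P_R3 = (0.2184 - 0)²/1800 = 0.0000265 W
  P_R4 = (0.2191 - 0.2096)²/1 = 0.00009078 W
  P_R5 = (0.2184 - 0.2096)²/30000 = 0.000000002566 W
  P_R6 = (0 - 0.2096)²/22 = 0.001997 W
P_total = P_R1 + P_R2 + P_R3 + P_R4 + P_R5 + P_R6 = 0.08684 W

Final answer: 0.08684 W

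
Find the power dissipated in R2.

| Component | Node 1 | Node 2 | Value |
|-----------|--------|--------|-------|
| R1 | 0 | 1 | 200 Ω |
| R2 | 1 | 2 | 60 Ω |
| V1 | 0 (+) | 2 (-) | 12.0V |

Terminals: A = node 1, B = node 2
Nodal analysis, taking node 2 as the 0 V reference.
Source V1 fixes V_0 = 12 V.
KCL at each unknown node (sum of currents leaving = 0; resistances in Ω):
  Node 1: (V_1 - 12)/200 + (V_1 - 0)/60 = 0
Collecting terms: 0.02167 × V_1 = 0.06  =>  V_1 = 2.769 V
I_R2 = (V_1 - V_2)/R2 = (2.769 - 0)/60 = 0.04615 A
P_R2 = I_R2² × R2 = (0.04615)² × 60 = 0.1278 W

Final answer: 0.1278 W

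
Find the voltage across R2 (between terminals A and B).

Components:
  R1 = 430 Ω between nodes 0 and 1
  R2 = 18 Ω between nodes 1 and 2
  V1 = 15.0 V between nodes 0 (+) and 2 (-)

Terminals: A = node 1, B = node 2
R1 and R2 are in series across V1 (node 0 → node 1 → node 2), and the output A–B is taken across R2, so this is a voltage divider.
Series current: I = V1/(R1 + R2) = 15/(430 + 18) = 15/448 = 0.03348 A
V_R2 = I × R2 = V1 × R2/(R1 + R2) = 15 × 18/448 = 0.6027 V

Final answer: 0.6027 V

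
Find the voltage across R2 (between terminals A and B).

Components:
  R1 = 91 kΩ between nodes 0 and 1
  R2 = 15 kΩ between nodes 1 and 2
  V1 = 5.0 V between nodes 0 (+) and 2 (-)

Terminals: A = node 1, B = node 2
R1 and R2 are in series across V1 (node 0 → node 1 → node 2), and the output A–B is taken across R2, so this is a voltage divider.
Series current: I = V1/(R1 + R2) = 5/(91000 + 15000) = 5/106000 = 0.00004717 A
V_R2 = I × R2 = V1 × R2/(R1 + R2) = 5 × 15000/106000 = 0.7075 V

Final answer: 0.7075 V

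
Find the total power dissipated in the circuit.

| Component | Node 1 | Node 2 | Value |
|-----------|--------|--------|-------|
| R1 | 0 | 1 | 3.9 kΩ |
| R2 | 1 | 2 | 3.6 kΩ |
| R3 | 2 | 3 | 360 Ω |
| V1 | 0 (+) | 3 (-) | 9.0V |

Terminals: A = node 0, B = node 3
Nodal analysis, taking node 3 as the 0 V reference.
Source V1 fixes V_0 = 9 V.
KCL at each unknown node (sum of currents leaving = 0; resistances in Ω):
  Node 1: (V_1 - 9)/3900 + (V_1 - V_2)/3600 = 0
  Node 2: (V_2 - V_1)/3600 + (V_2 - 0)/360 = 0
Collecting terms (coefficients in siemens):
  0.0005342·V_1 - 0.0002778·V_2 = 0.002308
  0.003056·V_2 - 0.0002778·V_1 = 0
Determinant D = (0.0005342)(0.003056) - (-0.0002778)(-0.0002778) = 0.000001555
V_1 = [(0.002308)(0.003056) - (-0.0002778)(0)]/D = 4.534 V
V_2 = [(0.0005342)(0) - (0.002308)(-0.0002778)]/D = 0.4122 V
Power in each resistor, P = (ΔV)²/R:
  P_R1 = (9 - 4.534)²/3900 = 0.005113 W
  P_R2 = (4.534 - 0.4122)²/3600 = 0.00472 W
  P_R3 = (0.4122 - 0)²/360 = 0.000472 W
P_total = P_R1 + P_R2 + P_R3 = 0.01031 W

Final answer: 0.01031 W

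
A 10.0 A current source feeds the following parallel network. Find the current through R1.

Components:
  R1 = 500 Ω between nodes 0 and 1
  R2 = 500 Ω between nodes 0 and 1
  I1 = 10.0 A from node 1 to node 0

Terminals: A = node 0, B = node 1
All resistors sit directly between nodes 0 and 1, so they are in parallel and share one voltage V; the full source current 10 A splits among them.
1/R_par = 1/500 + 1/500 = 0.004 S  =>  R_par = 250 Ω
V = I × R_par = 10 × 250 = 2500 V
I_R1 = V/R1 = 2500/500 = 5 A

Final answer: 5 A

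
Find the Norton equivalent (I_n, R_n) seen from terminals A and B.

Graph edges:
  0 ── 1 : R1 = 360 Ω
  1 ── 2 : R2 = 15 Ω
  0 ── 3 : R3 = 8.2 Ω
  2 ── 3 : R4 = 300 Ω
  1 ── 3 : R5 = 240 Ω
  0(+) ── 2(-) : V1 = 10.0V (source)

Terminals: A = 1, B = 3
Find the Thévenin equivalent first; then I_n = V_th/R_th and R_n = R_th.
Step 1 — V_th is the open-circuit voltage V_A - V_B (nothing connected across the terminals).
Nodal analysis, taking node 2 as the 0 V reference.
Source V1 fixes V_0 = 10 V.
KCL at each unknown node (sum of currents leaving = 0; resistances in Ω):
  Node 1: (V_1 - 10)/360 + (V_1 - 0)/15 + (V_1 - V_3)/240 = 0
  Node 3: (V_3 - 10)/8.2 + (V_3 - 0)/300 + (V_3 - V_1)/240 = 0
Collecting terms (coefficients in siemens):
  0.07361·V_1 - 0.004167·V_3 = 0.02778
  0.1295·V_3 - 0.004167·V_1 = 1.22
Determinant D = (0.07361)(0.1295) - (-0.004167)(-0.004167) = 0.009512
V_1 = [(0.02778)(0.1295) - (-0.004167)(1.22)]/D = 0.9123 V
V_3 = [(0.07361)(1.22) - (0.02778)(-0.004167)]/D = 9.45 V
V_th = V_1 - V_3 = 0.9123 - 9.45 = -8.538 V
Step 2 — R_th: zero the source — replace V1 by a short circuit (node 2 merges into node 0) — and find the resistance seen between A (node 1) and B (node 3).
Reduce the network between node 1 (A) and node 3 (B) by series/parallel combination:
  Rp1 = R1 ‖ R2 (parallel, both between nodes 0 and 1) = 1/(1/360 + 1/15) = 14.4 Ω
  Rp2 = R3 ‖ R4 (parallel, both between nodes 0 and 3) = 1/(1/8.2 + 1/300) = 7.982 Ω
  Rs1 = Rp1 + Rp2 (series, joined only at node 0) = 14.4 + 7.982 = 22.38 Ω
  Rp3 = R5 ‖ Rs1 (parallel, both between nodes 1 and 3) = 1/(1/240 + 1/22.38) = 20.47 Ω
R_th = 20.47 Ω
I_n = V_th/R_th = -8.538/20.47 = -0.417 A, and R_n = R_th = 20.47 Ω

Final answer: I_n = -0.417 A, R_n = 20.47 Ω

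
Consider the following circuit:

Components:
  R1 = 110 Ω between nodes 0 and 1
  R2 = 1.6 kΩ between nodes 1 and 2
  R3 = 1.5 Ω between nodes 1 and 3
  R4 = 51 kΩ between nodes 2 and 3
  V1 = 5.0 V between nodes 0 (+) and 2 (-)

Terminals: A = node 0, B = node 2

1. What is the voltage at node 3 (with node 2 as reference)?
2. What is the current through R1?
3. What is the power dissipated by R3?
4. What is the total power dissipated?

Nodal analysis, taking node 2 as the 0 V reference.
Source V1 fixes V_0 = 5 V.
KCL at each unknown node (sum of currents leaving = 0; resistances in Ω):
  Node 1: (V_1 - 5)/110 + (V_1 - 0)/1600 + (V_1 - V_3)/1.5 = 0
  Node 3: (V_3 - V_1)/1.5 + (V_3 - 0)/51000 = 0
Collecting terms (coefficients in siemens):
  0.6764·V_1 - 0.6667·V_3 = 0.04545
  0.6667·V_3 - 0.6667·V_1 = 0
Determinant D = (0.6764)(0.6667) - (-0.6667)(-0.6667) = 0.006491
V_1 = [(0.04545)(0.6667) - (-0.6667)(0)]/D = 4.669 V
V_3 = [(0.6764)(0) - (0.04545)(-0.6667)]/D = 4.669 V
Part 1:
  Read off the nodal solution: V_3 = 4.669 V
Part 2:
  I_R1 = (V_0 - V_1)/R1 = (5 - 4.669)/110 = 0.00301 A
  Magnitude: I_R1 = 0.00301 A
Part 3:
  I_R3 = (V_1 - V_3)/R3 = (4.669 - 4.669)/1.5 = 0.00009155 A
  P_R3 = I_R3² × R3 = (0.00009155)² × 1.5 = 0.00000001257 W
Part 4:
  Power in each resistor, P = (ΔV)²/R:
    P_R1 = (5 - 4.669)²/110 = 0.0009964 W
    P_R2 = (4.669 - 0)²/1600 = 0.01362 W
    P_R3 = (4.669 - 4.669)²/1.5 = 0.00000001257 W
    P_R4 = (0 - 4.669)²/51000 = 0.0004274 W
  P_total = P_R1 + P_R2 + P_R3 + P_R4 = 0.01505 W

Final answers:
1. V_3 = 4.669 V
2. I_R1 = 0.00301 A
3. P_R3 = 1.257e-08 W
4. P_total = 0.01505 W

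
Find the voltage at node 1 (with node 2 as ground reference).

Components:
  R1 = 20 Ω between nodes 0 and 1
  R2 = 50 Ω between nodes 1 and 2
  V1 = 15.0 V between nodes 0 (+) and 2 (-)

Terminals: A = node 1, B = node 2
Nodal analysis, taking node 2 as the 0 V reference.
Source V1 fixes V_0 = 15 V.
KCL at each unknown node (sum of currents leaving = 0; resistances in Ω):
  Node 1: (V_1 - 15)/20 + (V_1 - 0)/50 = 0
Collecting terms: 0.07 × V_1 = 0.75  =>  V_1 = 10.71 V
The requested potential is V_1 = 10.71 V.

Final answer: V_1 = 10.71 V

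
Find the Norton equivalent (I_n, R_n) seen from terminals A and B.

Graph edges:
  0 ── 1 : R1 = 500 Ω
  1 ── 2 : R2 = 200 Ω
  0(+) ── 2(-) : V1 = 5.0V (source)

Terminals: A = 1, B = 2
Find the Thévenin equivalent first; then I_n = V_th/R_th and R_n = R_th.
Step 1 — V_th is the open-circuit voltage V_A - V_B (nothing connected across the terminals).
Nodal analysis, taking node 2 as the 0 V reference.
Source V1 fixes V_0 = 5 V.
KCL at each unknown node (sum of currents leaving = 0; resistances in Ω):
  Node 1: (V_1 - 5)/500 + (V_1 - 0)/200 = 0
Collecting terms: 0.007 × V_1 = 0.01  =>  V_1 = 1.429 V
V_th = V_1 - V_2 = 1.429 - 0 = 1.429 V
Step 2 — R_th: zero the source — replace V1 by a short circuit (node 2 merges into node 0) — and find the resistance seen between A (node 1) and B (node 0).
Reduce the network between node 1 (A) and node 0 (B) by series/parallel combination:
  Rp1 = R1 ‖ R2 (parallel, both between nodes 0 and 1) = 1/(1/500 + 1/200) = 142.9 Ω
R_th = 142.9 Ω
I_n = V_th/R_th = 1.429/142.9 = 0.01 A, and R_n = R_th = 142.9 Ω

Final answer: I_n = 0.01 A, R_n = 142.9 Ω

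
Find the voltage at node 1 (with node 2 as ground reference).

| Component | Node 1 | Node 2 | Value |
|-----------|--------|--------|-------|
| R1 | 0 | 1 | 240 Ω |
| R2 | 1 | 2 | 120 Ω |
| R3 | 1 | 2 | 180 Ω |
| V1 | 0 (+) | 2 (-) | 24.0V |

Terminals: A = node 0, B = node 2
Nodal analysis, taking node 2 as the 0 V reference.
Source V1 fixes V_0 = 24 V.
KCL at each unknown node (sum of currents leaving = 0; resistances in Ω):
  Node 1: (V_1 - 24)/240 + (V_1 - 0)/120 + (V_1 - 0)/180 = 0
Collecting terms: 0.01806 × V_1 = 0.1  =>  V_1 = 5.538 V
The requested potential is V_1 = 5.538 V.

Final answer: V_1 = 5.538 V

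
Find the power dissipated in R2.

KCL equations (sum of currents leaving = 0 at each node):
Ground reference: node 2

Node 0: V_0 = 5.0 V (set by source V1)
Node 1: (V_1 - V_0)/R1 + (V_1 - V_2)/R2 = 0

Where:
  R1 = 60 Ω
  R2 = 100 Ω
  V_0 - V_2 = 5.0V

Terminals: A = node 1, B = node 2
Nodal analysis, taking node 2 as the 0 V reference.
Source V1 fixes V_0 = 5 V.
KCL at each unknown node (sum of currents leaving = 0; resistances in Ω):
  Node 1: (V_1 - 5)/60 + (V_1 - 0)/100 = 0
Collecting terms: 0.02667 × V_1 = 0.08333  =>  V_1 = 3.125 V
I_R2 = (V_1 - V_2)/R2 = (3.125 - 0)/100 = 0.03125 A
P_R2 = I_R2² × R2 = (0.03125)² × 100 = 0.09766 W

Final answer: 0.09766 W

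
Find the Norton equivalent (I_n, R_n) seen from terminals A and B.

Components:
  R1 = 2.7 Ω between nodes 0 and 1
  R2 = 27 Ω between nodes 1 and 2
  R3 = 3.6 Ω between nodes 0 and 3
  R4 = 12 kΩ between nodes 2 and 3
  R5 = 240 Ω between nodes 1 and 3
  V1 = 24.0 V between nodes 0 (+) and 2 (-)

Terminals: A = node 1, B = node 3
Find the Thévenin equivalent first; then I_n = V_th/R_th and R_n = R_th.
Step 1 — V_th is the open-circuit voltage V_A - V_B (nothing connected across the terminals).
Nodal analysis, taking node 2 as the 0 V reference.
Source V1 fixes V_0 = 24 V.
KCL at each unknown node (sum of currents leaving = 0; resistances in Ω):
  Node 1: (V_1 - 24)/2.7 + (V_1 - 0)/27 + (V_1 - V_3)/240 = 0
  Node 3: (V_3 - 24)/3.6 + (V_3 - 0)/12000 + (V_3 - V_1)/240 = 0
Collecting terms (coefficients in siemens):
  0.4116·V_1 - 0.004167·V_3 = 8.889
  0.282·V_3 - 0.004167·V_1 = 6.667
Determinant D = (0.4116)(0.282) - (-0.004167)(-0.004167) = 0.1161
V_1 = [(8.889)(0.282) - (-0.004167)(6.667)]/D = 21.84 V
V_3 = [(0.4116)(6.667) - (8.889)(-0.004167)]/D = 23.96 V
V_th = V_1 - V_3 = 21.84 - 23.96 = -2.121 V
Step 2 — R_th: zero the source — replace V1 by a short circuit (node 2 merges into node 0) — and find the resistance seen between A (node 1) and B (node 3).
Reduce the network between node 1 (A) and node 3 (B) by series/parallel combination:
  Rp1 = R1 ‖ R2 (parallel, both between nodes 0 and 1) = 1/(1/2.7 + 1/27) = 2.455 Ω
  Rp2 = R3 ‖ R4 (parallel, both between nodes 0 and 3) = 1/(1/3.6 + 1/12000) = 3.599 Ω
  Rs1 = Rp1 + Rp2 (series, joined only at node 0) = 2.455 + 3.599 = 6.053 Ω
  Rp3 = R5 ‖ Rs1 (parallel, both between nodes 1 and 3) = 1/(1/240 + 1/6.053) = 5.905 Ω
R_th = 5.905 Ω
I_n = V_th/R_th = -2.121/5.905 = -0.3592 A, and R_n = R_th = 5.905 Ω

Final answer: I_n = -0.3592 A, R_n = 5.905 Ω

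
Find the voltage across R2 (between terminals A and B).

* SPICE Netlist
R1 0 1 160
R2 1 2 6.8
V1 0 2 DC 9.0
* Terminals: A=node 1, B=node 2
R1 and R2 are in series across V1 (node 0 → node 1 → node 2), and the output A–B is taken across R2, so this is a voltage divider.
Series current: I = V1/(R1 + R2) = 9/(160 + 6.8) = 9/166.8 = 0.05396 A
V_R2 = I × R2 = V1 × R2/(R1 + R2) = 9 × 6.8/166.8 = 0.3669 V

Final answer: 0.3669 V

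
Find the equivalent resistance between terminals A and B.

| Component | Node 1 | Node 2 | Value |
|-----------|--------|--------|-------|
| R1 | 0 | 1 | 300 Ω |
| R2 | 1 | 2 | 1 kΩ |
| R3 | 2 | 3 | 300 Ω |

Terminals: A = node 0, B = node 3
Reduce the network between node 0 (A) and node 3 (B) by series/parallel combination:
  Rs1 = R1 + R2 (series, joined only at node 1) = 300 + 1000 = 1300 Ω
  Rs2 = R3 + Rs1 (series, joined only at node 2) = 300 + 1300 = 1600 Ω
R_eq = 1.6 kΩ

Final answer: 1.6 kΩ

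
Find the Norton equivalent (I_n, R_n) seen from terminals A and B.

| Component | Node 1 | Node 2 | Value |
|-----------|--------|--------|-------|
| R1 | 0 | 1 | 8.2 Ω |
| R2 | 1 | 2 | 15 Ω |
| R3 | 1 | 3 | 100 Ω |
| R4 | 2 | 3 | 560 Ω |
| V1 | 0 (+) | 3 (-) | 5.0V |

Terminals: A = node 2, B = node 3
Find the Thévenin equivalent first; then I_n = V_th/R_th and R_n = R_th.
Step 1 — V_th is the open-circuit voltage V_A - V_B (nothing connected across the terminals).
Nodal analysis, taking node 3 as the 0 V reference.
Source V1 fixes V_0 = 5 V.
KCL at each unknown node (sum of currents leaving = 0; resistances in Ω):
  Node 1: (V_1 - 5)/8.2 + (V_1 - V_2)/15 + (V_1 - 0)/100 = 0
  Node 2: (V_2 - V_1)/15 + (V_2 - 0)/560 = 0
Collecting terms (coefficients in siemens):
  0.1986·V_1 - 0.06667·V_2 = 0.6098
  0.06845·V_2 - 0.06667·V_1 = 0
Determinant D = (0.1986)(0.06845) - (-0.06667)(-0.06667) = 0.009151
V_1 = [(0.6098)(0.06845) - (-0.06667)(0)]/D = 4.561 V
V_2 = [(0.1986)(0) - (0.6098)(-0.06667)]/D = 4.442 V
V_th = V_2 - V_3 = 4.442 - 0 = 4.442 V
Step 2 — R_th: zero the source — replace V1 by a short circuit (node 3 merges into node 0) — and find the resistance seen between A (node 2) and B (node 0).
Reduce the network between node 2 (A) and node 0 (B) by series/parallel combination:
  Rp1 = R1 ‖ R3 (parallel, both between nodes 0 and 1) = 1/(1/8.2 + 1/100) = 7.579 Ω
  Rs1 = R2 + Rp1 (series, joined only at node 1) = 15 + 7.579 = 22.58 Ω
  Rp2 = R4 ‖ Rs1 (parallel, both between nodes 0 and 2) = 1/(1/560 + 1/22.58) = 21.7 Ω
R_th = 21.7 Ω
I_n = V_th/R_th = 4.442/21.7 = 0.2047 A, and R_n = R_th = 21.7 Ω

Final answer: I_n = 0.2047 A, R_n = 21.7 Ω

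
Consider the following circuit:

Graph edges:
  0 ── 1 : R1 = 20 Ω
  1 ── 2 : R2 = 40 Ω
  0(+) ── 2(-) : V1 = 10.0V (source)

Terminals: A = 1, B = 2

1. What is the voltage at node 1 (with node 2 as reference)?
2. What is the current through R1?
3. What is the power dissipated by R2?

Nodal analysis, taking node 2 as the 0 V reference.
Source V1 fixes V_0 = 10 V.
KCL at each unknown node (sum of currents leaving = 0; resistances in Ω):
  Node 1: (V_1 - 10)/20 + (V_1 - 0)/40 = 0
Collecting terms: 0.075 × V_1 = 0.5  =>  V_1 = 6.667 V
Part 1:
  Read off the nodal solution: V_1 = 6.667 V
Part 2:
  I_R1 = (V_0 - V_1)/R1 = (10 - 6.667)/20 = 0.1667 A
  Magnitude: I_R1 = 0.1667 A
Part 3:
  I_R2 = (V_1 - V_2)/R2 = (6.667 - 0)/40 = 0.1667 A
  P_R2 = I_R2² × R2 = (0.1667)² × 40 = 1.111 W

Final answers:
1. V_1 = 6.667 V
2. I_R1 = 0.1667 A
3. P_R2 = 1.111 W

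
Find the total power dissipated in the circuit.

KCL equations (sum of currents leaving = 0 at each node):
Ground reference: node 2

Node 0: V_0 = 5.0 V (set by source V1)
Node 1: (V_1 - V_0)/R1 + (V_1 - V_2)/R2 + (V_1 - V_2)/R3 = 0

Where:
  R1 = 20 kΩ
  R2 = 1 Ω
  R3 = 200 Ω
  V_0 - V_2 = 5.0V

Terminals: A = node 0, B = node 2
Nodal analysis, taking node 2 as the 0 V reference.
Source V1 fixes V_0 = 5 V.
KCL at each unknown node (sum of currents leaving = 0; resistances in Ω):
  Node 1: (V_1 - 5)/20000 + (V_1 - 0)/1 + (V_1 - 0)/200 = 0
Collecting terms: 1.005 × V_1 = 0.00025  =>  V_1 = 0.0002487 V
Power in each resistor, P = (ΔV)²/R:
  P_R1 = (5 - 0.0002487)²/20000 = 0.00125 W
  P_R2 = (0.0002487 - 0)²/1 = 0.00000006187 W
  P_R3 = (0.0002487 - 0)²/200 = 0.0000000003094 W
P_total = P_R1 + P_R2 + P_R3 = 0.00125 W

Final answer: 0.00125 W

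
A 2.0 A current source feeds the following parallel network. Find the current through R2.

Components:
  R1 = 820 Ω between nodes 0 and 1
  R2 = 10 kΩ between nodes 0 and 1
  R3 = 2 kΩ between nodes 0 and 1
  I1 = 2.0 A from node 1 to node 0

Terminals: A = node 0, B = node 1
All resistors sit directly between nodes 0 and 1, so they are in parallel and share one voltage V; the full source current 2 A splits among them.
1/R_par = 1/820 + 1/10000 + 1/2000 = 0.00182 S  =>  R_par = 549.6 Ω
V = I × R_par = 2 × 549.6 = 1099 V
I_R2 = V/R2 = 1099/10000 = 0.1099 A

Final answer: 0.1099 A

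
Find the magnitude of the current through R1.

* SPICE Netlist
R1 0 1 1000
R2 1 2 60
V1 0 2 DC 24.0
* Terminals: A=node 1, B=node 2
Nodal analysis, taking node 2 as the 0 V reference.
Source V1 fixes V_0 = 24 V.
KCL at each unknown node (sum of currents leaving = 0; resistances in Ω):
  Node 1: (V_1 - 24)/1000 + (V_1 - 0)/60 = 0
Collecting terms: 0.01767 × V_1 = 0.024  =>  V_1 = 1.358 V
I_R1 = (V_0 - V_1)/R1 = (24 - 1.358)/1000 = 0.02264 A
|I_R1| = 0.02264 A

Final answer: |I_R1| = 0.02264 A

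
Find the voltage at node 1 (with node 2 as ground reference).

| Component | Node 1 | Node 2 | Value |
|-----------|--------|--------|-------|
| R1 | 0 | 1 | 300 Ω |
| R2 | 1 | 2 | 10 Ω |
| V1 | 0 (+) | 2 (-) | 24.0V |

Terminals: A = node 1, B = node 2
Nodal analysis, taking node 2 as the 0 V reference.
Source V1 fixes V_0 = 24 V.
KCL at each unknown node (sum of currents leaving = 0; resistances in Ω):
  Node 1: (V_1 - 24)/300 + (V_1 - 0)/10 = 0
Collecting terms: 0.1033 × V_1 = 0.08  =>  V_1 = 0.7742 V
The requested potential is V_1 = 0.7742 V.

Final answer: V_1 = 0.7742 V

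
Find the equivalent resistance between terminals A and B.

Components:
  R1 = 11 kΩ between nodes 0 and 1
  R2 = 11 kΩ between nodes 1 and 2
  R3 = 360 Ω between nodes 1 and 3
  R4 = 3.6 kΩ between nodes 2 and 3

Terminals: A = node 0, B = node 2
Reduce the network between node 0 (A) and node 2 (B) by series/parallel combination:
  Rs1 = R3 + R4 (series, joined only at node 3) = 360 + 3600 = 3960 Ω
  Rp1 = R2 ‖ Rs1 (parallel, both between nodes 1 and 2) = 1/(1/11000 + 1/3960) = 2912 Ω
  Rs2 = R1 + Rp1 (series, joined only at node 1) = 11000 + 2912 = 13910 Ω
R_eq = 13.91 kΩ

Final answer: 13.91 kΩ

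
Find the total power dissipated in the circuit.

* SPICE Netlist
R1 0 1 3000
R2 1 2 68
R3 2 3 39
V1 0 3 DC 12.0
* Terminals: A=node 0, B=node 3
Nodal analysis, taking node 3 as the 0 V reference.
Source V1 fixes V_0 = 12 V.
KCL at each unknown node (sum of currents leaving = 0; resistances in Ω):
  Node 1: (V_1 - 12)/3000 + (V_1 - V_2)/68 = 0
  Node 2: (V_2 - V_1)/68 + (V_2 - 0)/39 = 0
Collecting terms (coefficients in siemens):
  0.01504·V_1 - 0.01471·V_2 = 0.004
  0.04035·V_2 - 0.01471·V_1 = 0
Determinant D = (0.01504)(0.04035) - (-0.01471)(-0.01471) = 0.0003905
V_1 = [(0.004)(0.04035) - (-0.01471)(0)]/D = 0.4133 V
V_2 = [(0.01504)(0) - (0.004)(-0.01471)]/D = 0.1506 V
Power in each resistor, P = (ΔV)²/R:
  P_R1 = (12 - 0.4133)²/3000 = 0.04475 W
  P_R2 = (0.4133 - 0.1506)²/68 = 0.001014 W
  P_R3 = (0.1506 - 0)²/39 = 0.0005818 W
P_total = P_R1 + P_R2 + P_R3 = 0.04635 W

Final answer: 0.04635 W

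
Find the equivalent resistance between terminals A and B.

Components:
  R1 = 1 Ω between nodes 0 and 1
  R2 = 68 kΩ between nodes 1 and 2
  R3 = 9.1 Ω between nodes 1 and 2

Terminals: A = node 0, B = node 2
Reduce the network between node 0 (A) and node 2 (B) by series/parallel combination:
  Rp1 = R2 ‖ R3 (parallel, both between nodes 1 and 2) = 1/(1/68000 + 1/9.1) = 9.099 Ω
  Rs1 = R1 + Rp1 (series, joined only at node 1) = 1 + 9.099 = 10.1 Ω
R_eq = 10.1 Ω

Final answer: 10.1 Ω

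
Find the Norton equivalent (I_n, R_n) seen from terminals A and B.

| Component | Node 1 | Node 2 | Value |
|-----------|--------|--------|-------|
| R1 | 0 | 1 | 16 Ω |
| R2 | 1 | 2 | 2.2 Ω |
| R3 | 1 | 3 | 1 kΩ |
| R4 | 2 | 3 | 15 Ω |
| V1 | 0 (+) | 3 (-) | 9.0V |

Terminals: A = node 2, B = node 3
Find the Thévenin equivalent first; then I_n = V_th/R_th and R_n = R_th.
Step 1 — V_th is the open-circuit voltage V_A - V_B (nothing connected across the terminals).
Nodal analysis, taking node 3 as the 0 V reference.
Source V1 fixes V_0 = 9 V.
KCL at each unknown node (sum of currents leaving = 0; resistances in Ω):
  Node 1: (V_1 - 9)/16 + (V_1 - V_2)/2.2 + (V_1 - 0)/1000 = 0
  Node 2: (V_2 - V_1)/2.2 + (V_2 - 0)/15 = 0
Collecting terms (coefficients in siemens):
  0.518·V_1 - 0.4545·V_2 = 0.5625
  0.5212·V_2 - 0.4545·V_1 = 0
Determinant D = (0.518)(0.5212) - (-0.4545)(-0.4545) = 0.0634
V_1 = [(0.5625)(0.5212) - (-0.4545)(0)]/D = 4.624 V
V_2 = [(0.518)(0) - (0.5625)(-0.4545)]/D = 4.033 V
V_th = V_2 - V_3 = 4.033 - 0 = 4.033 V
Step 2 — R_th: zero the source — replace V1 by a short circuit (node 3 merges into node 0) — and find the resistance seen between A (node 2) and B (node 0).
Reduce the network between node 2 (A) and node 0 (B) by series/parallel combination:
  Rp1 = R1 ‖ R3 (parallel, both between nodes 0 and 1) = 1/(1/16 + 1/1000) = 15.75 Ω
  Rs1 = R2 + Rp1 (series, joined only at node 1) = 2.2 + 15.75 = 17.95 Ω
  Rp2 = R4 ‖ Rs1 (parallel, both between nodes 0 and 2) = 1/(1/15 + 1/17.95) = 8.171 Ω
R_th = 8.171 Ω
I_n = V_th/R_th = 4.033/8.171 = 0.4936 A, and R_n = R_th = 8.171 Ω

Final answer: I_n = 0.4936 A, R_n = 8.171 Ω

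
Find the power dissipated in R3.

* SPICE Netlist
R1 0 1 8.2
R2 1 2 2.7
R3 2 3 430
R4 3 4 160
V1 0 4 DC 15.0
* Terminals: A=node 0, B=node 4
Nodal analysis, taking node 4 as the 0 V reference.
Source V1 fixes V_0 = 15 V.
KCL at each unknown node (sum of currents leaving = 0; resistances in Ω):
  Node 1: (V_1 - 15)/8.2 + (V_1 - V_2)/2.7 = 0
  Node 2: (V_2 - V_1)/2.7 + (V_2 - V_3)/430 = 0
  Node 3: (V_3 - V_2)/430 + (V_3 - 0)/160 = 0
Collecting terms (coefficients in siemens):
  0.4923·V_1 - 0.3704·V_2 = 1.829
  0.3727·V_2 - 0.3704·V_1 - 0.002326·V_3 = 0
  0.008576·V_3 - 0.002326·V_2 = 0
Solving these 3 simultaneous equations (Gaussian elimination) gives:
  V_1 = 14.8 V, V_2 = 14.73 V, V_3 = 3.994 V
I_R3 = (V_2 - V_3)/R3 = (14.73 - 3.994)/430 = 0.02496 A
P_R3 = I_R3² × R3 = (0.02496)² × 430 = 0.2679 W

Final answer: 0.2679 W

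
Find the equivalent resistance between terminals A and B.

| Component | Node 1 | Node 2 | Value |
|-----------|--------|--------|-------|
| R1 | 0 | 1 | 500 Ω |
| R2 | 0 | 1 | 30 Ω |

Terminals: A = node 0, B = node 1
Reduce the network between node 0 (A) and node 1 (B) by series/parallel combination:
  Rp1 = R1 ‖ R2 (parallel, both between nodes 0 and 1) = 1/(1/500 + 1/30) = 28.3 Ω
R_eq = 28.3 Ω

Final answer: 28.3 Ω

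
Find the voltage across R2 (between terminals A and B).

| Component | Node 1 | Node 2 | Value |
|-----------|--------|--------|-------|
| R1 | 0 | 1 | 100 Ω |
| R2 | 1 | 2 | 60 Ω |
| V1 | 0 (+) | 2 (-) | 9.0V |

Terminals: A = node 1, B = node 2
R1 and R2 are in series across V1 (node 0 → node 1 → node 2), and the output A–B is taken across R2, so this is a voltage divider.
Series current: I = V1/(R1 + R2) = 9/(100 + 60) = 9/160 = 0.05625 A
V_R2 = I × R2 = V1 × R2/(R1 + R2) = 9 × 60/160 = 3.375 V

Final answer: 3.375 V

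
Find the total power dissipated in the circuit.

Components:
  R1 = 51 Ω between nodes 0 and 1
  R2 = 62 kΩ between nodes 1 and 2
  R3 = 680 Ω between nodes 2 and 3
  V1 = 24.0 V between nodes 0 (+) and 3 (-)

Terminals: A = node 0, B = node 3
Nodal analysis, taking node 3 as the 0 V reference.
Source V1 fixes V_0 = 24 V.
KCL at each unknown node (sum of currents leaving = 0; resistances in Ω):
  Node 1: (V_1 - 24)/51 + (V_1 - V_2)/62000 = 0
  Node 2: (V_2 - V_1)/62000 + (V_2 - 0)/680 = 0
Collecting terms (coefficients in siemens):
  0.01962·V_1 - 0.00001613·V_2 = 0.4706
  0.001487·V_2 - 0.00001613·V_1 = 0
Determinant D = (0.01962)(0.001487) - (-0.00001613)(-0.00001613) = 0.00002918
V_1 = [(0.4706)(0.001487) - (-0.00001613)(0)]/D = 23.98 V
V_2 = [(0.01962)(0) - (0.4706)(-0.00001613)]/D = 0.2602 V
Power in each resistor, P = (ΔV)²/R:
  P_R1 = (24 - 23.98)²/51 = 0.000007465 W
  P_R2 = (23.98 - 0.2602)²/62000 = 0.009075 W
  P_R3 = (0.2602 - 0)²/680 = 0.00009953 W
P_total = P_R1 + P_R2 + P_R3 = 0.009182 W

Final answer: 0.009182 W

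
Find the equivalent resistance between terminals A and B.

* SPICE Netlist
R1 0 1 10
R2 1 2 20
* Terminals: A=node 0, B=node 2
Reduce the network between node 0 (A) and node 2 (B) by series/parallel combination:
  Rs1 = R1 + R2 (series, joined only at node 1) = 10 + 20 = 30 Ω
R_eq = 30 Ω

Final answer: 30 Ω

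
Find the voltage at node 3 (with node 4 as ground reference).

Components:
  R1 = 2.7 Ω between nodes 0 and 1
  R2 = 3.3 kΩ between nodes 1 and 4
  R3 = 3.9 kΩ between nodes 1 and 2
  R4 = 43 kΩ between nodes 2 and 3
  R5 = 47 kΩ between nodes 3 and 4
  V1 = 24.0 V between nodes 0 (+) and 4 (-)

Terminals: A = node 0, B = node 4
Nodal analysis, taking node 4 as the 0 V reference.
Source V1 fixes V_0 = 24 V.
KCL at each unknown node (sum of currents leaving = 0; resistances in Ω):
  Node 1: (V_1 - 24)/2.7 + (V_1 - 0)/3300 + (V_1 - V_2)/3900 = 0
  Node 2: (V_2 - V_1)/3900 + (V_2 - V_3)/43000 = 0
  Node 3: (V_3 - V_2)/43000 + (V_3 - 0)/47000 = 0
Collecting terms (coefficients in siemens):
  0.3709·V_1 - 0.0002564·V_2 = 8.889
  0.0002797·V_2 - 0.0002564·V_1 - 0.00002326·V_3 = 0
  0.00004453·V_3 - 0.00002326·V_2 = 0
Solving these 3 simultaneous equations (Gaussian elimination) gives:
  V_1 = 23.98 V, V_2 = 22.98 V, V_3 = 12 V
The requested potential is V_3 = 12 V.

Final answer: V_3 = 12 V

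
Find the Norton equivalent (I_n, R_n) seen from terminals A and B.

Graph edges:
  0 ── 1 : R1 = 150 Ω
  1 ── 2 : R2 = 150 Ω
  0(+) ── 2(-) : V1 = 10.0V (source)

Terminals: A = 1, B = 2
Find the Thévenin equivalent first; then I_n = V_th/R_th and R_n = R_th.
Step 1 — V_th is the open-circuit voltage V_A - V_B (nothing connected across the terminals).
Nodal analysis, taking node 2 as the 0 V reference.
Source V1 fixes V_0 = 10 V.
KCL at each unknown node (sum of currents leaving = 0; resistances in Ω):
  Node 1: (V_1 - 10)/150 + (V_1 - 0)/150 = 0
Collecting terms: 0.01333 × V_1 = 0.06667  =>  V_1 = 5 V
V_th = V_1 - V_2 = 5 - 0 = 5 V
Step 2 — R_th: zero the source — replace V1 by a short circuit (node 2 merges into node 0) — and find the resistance seen between A (node 1) and B (node 0).
Reduce the network between node 1 (A) and node 0 (B) by series/parallel combination:
  Rp1 = R1 ‖ R2 (parallel, both between nodes 0 and 1) = 1/(1/150 + 1/150) = 75 Ω
R_th = 75 Ω
I_n = V_th/R_th = 5/75 = 0.06667 A, and R_n = R_th = 75 Ω

Final answer: I_n = 0.06667 A, R_n = 75 Ω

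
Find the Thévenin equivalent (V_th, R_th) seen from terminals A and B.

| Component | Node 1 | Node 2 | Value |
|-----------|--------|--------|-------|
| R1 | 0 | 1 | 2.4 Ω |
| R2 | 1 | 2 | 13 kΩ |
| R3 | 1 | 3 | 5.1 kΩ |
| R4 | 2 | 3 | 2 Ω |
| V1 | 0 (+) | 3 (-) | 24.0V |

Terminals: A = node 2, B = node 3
Step 1 — V_th is the open-circuit voltage V_A - V_B (nothing connected across the terminals).
Nodal analysis, taking node 3 as the 0 V reference.
Source V1 fixes V_0 = 24 V.
KCL at each unknown node (sum of currents leaving = 0; resistances in Ω):
  Node 1: (V_1 - 24)/2.4 + (V_1 - V_2)/13000 + (V_1 - 0)/5100 = 0
  Node 2: (V_2 - V_1)/13000 + (V_2 - 0)/2 = 0
Collecting terms (coefficients in siemens):
  0.4169·V_1 - 0.00007692·V_2 = 10
  0.5001·V_2 - 0.00007692·V_1 = 0
Determinant D = (0.4169)(0.5001) - (-0.00007692)(-0.00007692) = 0.2085
V_1 = [(10)(0.5001) - (-0.00007692)(0)]/D = 23.98 V
V_2 = [(0.4169)(0) - (10)(-0.00007692)]/D = 0.003689 V
V_th = V_2 - V_3 = 0.003689 - 0 = 0.003689 V
Step 2 — R_th: zero the source — replace V1 by a short circuit (node 3 merges into node 0) — and find the resistance seen between A (node 2) and B (node 0).
Reduce the network between node 2 (A) and node 0 (B) by series/parallel combination:
  Rp1 = R1 ‖ R3 (parallel, both between nodes 0 and 1) = 1/(1/2.4 + 1/5100) = 2.399 Ω
  Rs1 = R2 + Rp1 (series, joined only at node 1) = 13000 + 2.399 = 13000 Ω
  Rp2 = R4 ‖ Rs1 (parallel, both between nodes 0 and 2) = 1/(1/2 + 1/13000) = 2 Ω
R_th = 2 Ω

Final answer: V_th = 0.003689 V, R_th = 2 Ω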